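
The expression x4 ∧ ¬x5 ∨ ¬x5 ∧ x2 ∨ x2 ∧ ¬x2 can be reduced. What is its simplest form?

x4 ∧ ¬x5 ∨ ¬x5 ∧ x2 ∨ x2 ∧ ¬x2
= x4 ∧ ¬x5 ∨ ¬x5 ∧ x2   — complement / identity
= ¬x5 ∧ (x4 ∨ x2)   — distribution

¬x5 ∧ (x4 ∨ x2)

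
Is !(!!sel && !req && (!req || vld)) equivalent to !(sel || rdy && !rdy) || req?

E1: !(!!sel && !req && (!req || vld))
    = !(!!sel && !req)   — absorption
    = !sel || req   — De Morgan
E2: !(sel || rdy && !rdy) || req
    = !sel || req   — complement / identity
Both reduce to !sel || req, so they are equivalent.

Yes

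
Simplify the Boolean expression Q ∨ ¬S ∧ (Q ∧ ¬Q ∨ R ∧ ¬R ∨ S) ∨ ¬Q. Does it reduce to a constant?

Q ∨ ¬S ∧ (Q ∧ ¬Q ∨ R ∧ ¬R ∨ S) ∨ ¬Q
= Q ∨ ¬S ∧ (Q ∧ ¬Q ∨ S) ∨ ¬Q   (complement / identity)
= Q ∨ ¬S ∧ S ∨ ¬Q   (complement / identity)
= Q ∨ ¬Q   (complement / identity)
= True   (complement)

True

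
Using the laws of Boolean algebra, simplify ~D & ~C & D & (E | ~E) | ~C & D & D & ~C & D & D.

~C & D

~D & ~C & D & (E | ~E) | ~C & D & D & ~C & D & D
= ~D & ~C & D & (E | ~E) | ~C & D & D   (idempotence)
= ~D & ~C & D | ~C & D & D   (complement / identity)
= ~C & D   (distribution)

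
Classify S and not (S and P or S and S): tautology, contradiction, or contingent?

contradiction

S and not (S and P or S and S)
= S and not (S and P or S)   [idempotence]
= S and not S   [absorption]
= False   [complement]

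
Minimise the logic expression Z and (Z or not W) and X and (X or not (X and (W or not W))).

Z and (Z or not W) and X and (X or not (X and (W or not W)))
= Z and (Z or not W) and X and (X or not X)   (complement / identity)
= Z and (Z or not W) and X   (complement / identity)
= Z and X   (absorption)

Z and X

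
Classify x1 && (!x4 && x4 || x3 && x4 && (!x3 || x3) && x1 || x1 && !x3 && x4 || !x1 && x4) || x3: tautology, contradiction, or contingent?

x1 && (!x4 && x4 || x3 && x4 && (!x3 || x3) && x1 || x1 && !x3 && x4 || !x1 && x4) || x3
= x1 && (x3 && x4 && (!x3 || x3) && x1 || x1 && !x3 && x4 || !x1 && x4) || x3
= x1 && ((x3 && x4 && (!x3 || x3) || !x3 && x4) && x1 || !x1 && x4) || x3
= x1 && ((x3 && x4 || !x3 && x4) && x1 || !x1 && x4) || x3
= x1 && (x4 && x1 || !x1 && x4) || x3
= x1 && x4 || x3
This depends on x1, x3, x4, so it is not a constant.

contingent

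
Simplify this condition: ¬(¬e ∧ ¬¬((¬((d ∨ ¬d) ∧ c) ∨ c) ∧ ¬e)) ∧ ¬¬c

e ∧ c

¬(¬e ∧ ¬¬((¬((d ∨ ¬d) ∧ c) ∨ c) ∧ ¬e)) ∧ ¬¬c
= ¬(¬e ∧ ¬¬((¬c ∨ c) ∧ ¬e)) ∧ ¬¬c
= ¬(¬e ∧ ¬¬¬e) ∧ ¬¬c
= ¬(¬e ∧ ¬e) ∧ ¬¬c
= ¬(¬e ∧ ¬e) ∧ c
= ¬¬e ∧ c
= e ∧ c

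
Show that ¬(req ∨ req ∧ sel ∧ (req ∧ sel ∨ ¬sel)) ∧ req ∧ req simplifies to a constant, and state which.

¬(req ∨ req ∧ sel ∧ (req ∧ sel ∨ ¬sel)) ∧ req ∧ req
= ¬(req ∨ req ∧ sel) ∧ req ∧ req   [absorption]
= ¬(req ∨ req ∧ sel) ∧ req   [idempotence]
= ¬req ∧ req   [absorption]
= False   [complement]

False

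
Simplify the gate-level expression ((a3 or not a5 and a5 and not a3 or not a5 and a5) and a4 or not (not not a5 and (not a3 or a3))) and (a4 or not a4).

((a3 or not a5 and a5 and not a3 or not a5 and a5) and a4 or not (not not a5 and (not a3 or a3))) and (a4 or not a4)
= ((a3 or not a5 and a5 and not a3 or not a5 and a5) and a4 or not not not a5) and (a4 or not a4)   — complement / identity
= ((a3 or not a5 and a5) and a4 or not not not a5) and (a4 or not a4)   — absorption
= (a3 and a4 or not not not a5) and (a4 or not a4)   — complement / identity
= (a3 and a4 or not a5) and (a4 or not a4)   — double negation
= a3 and a4 or not a5   — complement / identity

a3 and a4 or not a5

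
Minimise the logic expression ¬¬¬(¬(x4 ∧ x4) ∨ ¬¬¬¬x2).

x4 ∧ ¬x2

¬¬¬(¬(x4 ∧ x4) ∨ ¬¬¬¬x2)
= ¬(¬(x4 ∧ x4) ∨ ¬¬¬¬x2)
= ¬(¬(x4 ∧ x4) ∨ ¬¬x2)
= ¬(¬x4 ∨ ¬¬x2)
= x4 ∧ ¬x2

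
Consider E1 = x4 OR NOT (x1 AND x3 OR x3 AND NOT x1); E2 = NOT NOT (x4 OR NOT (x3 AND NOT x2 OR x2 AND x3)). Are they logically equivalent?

Yes

E1: x4 OR NOT (x1 AND x3 OR x3 AND NOT x1)
    = x4 OR NOT x3   (distribution)
E2: NOT NOT (x4 OR NOT (x3 AND NOT x2 OR x2 AND x3))
    = NOT NOT (x4 OR NOT x3)   (distribution)
    = x4 OR NOT x3   (double negation)
Both reduce to x4 OR NOT x3, so they are equivalent.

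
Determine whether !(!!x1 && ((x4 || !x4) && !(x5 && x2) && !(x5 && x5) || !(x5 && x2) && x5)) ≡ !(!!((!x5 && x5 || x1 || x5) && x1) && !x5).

No

E1: !(!!x1 && ((x4 || !x4) && !(x5 && x2) && !(x5 && x5) || !(x5 && x2) && x5))
    = !(!!x1 && ((x4 || !x4) && !(x5 && x2) && !x5 || !(x5 && x2) && x5))
    = !(!!x1 && (!(x5 && x2) && !x5 || !(x5 && x2) && x5))
    = !(!!x1 && !(x5 && x2))
    = !x1 || x5 && x2
E2: !(!!((!x5 && x5 || x1 || x5) && x1) && !x5)
    = !(!!((x1 || x5) && x1) && !x5)
    = !(!!x1 && !x5)
    = !x1 || x5
These differ: at x1=1, x2=0, x4=0, x5=1, E1 = 0 but E2 = 1.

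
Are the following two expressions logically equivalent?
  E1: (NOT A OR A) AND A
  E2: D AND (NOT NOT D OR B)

No

E1: (NOT A OR A) AND A
    = A
E2: D AND (NOT NOT D OR B)
    = D AND (D OR B)
    = D
These differ: at A=0, B=0, D=1, E1 = 0 but E2 = 1.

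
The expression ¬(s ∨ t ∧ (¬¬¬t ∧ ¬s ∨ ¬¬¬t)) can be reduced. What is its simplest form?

¬(s ∨ t ∧ (¬¬¬t ∧ ¬s ∨ ¬¬¬t))
= ¬(s ∨ t ∧ ¬¬¬t)
= ¬(s ∨ t ∧ ¬t)
= ¬s

¬s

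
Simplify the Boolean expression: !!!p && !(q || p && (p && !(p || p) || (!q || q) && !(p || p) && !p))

!!!p && !(q || p && (p && !(p || p) || (!q || q) && !(p || p) && !p))
= !p && !(q || p && (p && !(p || p) || (!q || q) && !(p || p) && !p))   — double negation
= !p && !(q || p && (p && !(p || p) || !(p || p) && !p))   — complement / identity
= !p && !(q || p && !(p || p))   — distribution
= !p && !(q || p && !p)   — idempotence
= !p && !q   — complement / identity

!p && !q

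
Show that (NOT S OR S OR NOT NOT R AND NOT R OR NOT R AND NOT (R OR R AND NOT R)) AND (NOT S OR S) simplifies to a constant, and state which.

(NOT S OR S OR NOT NOT R AND NOT R OR NOT R AND NOT (R OR R AND NOT R)) AND (NOT S OR S)
= (NOT S OR S OR R AND NOT R OR NOT R AND NOT (R OR R AND NOT R)) AND (NOT S OR S)   — double negation
= (NOT S OR S OR R AND NOT R OR NOT R AND NOT R) AND (NOT S OR S)   — complement / identity
= (NOT S OR S OR NOT R) AND (NOT S OR S)   — distribution
= NOT S OR S   — absorption
= TRUE   — complement

TRUE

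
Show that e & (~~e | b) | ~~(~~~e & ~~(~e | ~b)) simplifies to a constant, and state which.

1

e & (~~e | b) | ~~(~~~e & ~~(~e | ~b))
= e & (~~e | b) | ~(~~e | ~(~e | ~b))   (De Morgan)
= e & (e | b) | ~(~~e | ~(~e | ~b))   (double negation)
= e | ~(~~e | ~(~e | ~b))   (absorption)
= e | ~e & (~e | ~b)   (De Morgan)
= e | ~e   (absorption)
= 1   (complement)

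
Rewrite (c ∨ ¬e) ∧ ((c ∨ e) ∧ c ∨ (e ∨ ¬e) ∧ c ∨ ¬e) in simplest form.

(c ∨ ¬e) ∧ ((c ∨ e) ∧ c ∨ (e ∨ ¬e) ∧ c ∨ ¬e)
= (c ∨ ¬e) ∧ (c ∨ (e ∨ ¬e) ∧ c ∨ ¬e)   [absorption]
= (c ∨ ¬e) ∧ (c ∨ c ∨ ¬e)   [complement / identity]
= (c ∨ ¬e) ∧ (c ∨ ¬e)   [idempotence]
= c ∨ ¬e   [idempotence]

c ∨ ¬e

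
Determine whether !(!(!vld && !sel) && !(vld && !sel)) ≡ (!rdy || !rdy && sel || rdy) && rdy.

No

E1: !(!(!vld && !sel) && !(vld && !sel))
    = !vld && !sel || vld && !sel   — De Morgan
    = !sel   — distribution
E2: (!rdy || !rdy && sel || rdy) && rdy
    = (!rdy || rdy) && rdy   — absorption
    = rdy   — complement / identity
These differ: at rdy=1, sel=1, vld=0, E1 = 0 but E2 = 1.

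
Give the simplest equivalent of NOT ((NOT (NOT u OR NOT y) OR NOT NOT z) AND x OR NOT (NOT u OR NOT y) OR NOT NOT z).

(NOT u OR NOT y) AND NOT z

NOT ((NOT (NOT u OR NOT y) OR NOT NOT z) AND x OR NOT (NOT u OR NOT y) OR NOT NOT z)
= NOT (NOT (NOT u OR NOT y) OR NOT NOT z)
= (NOT u OR NOT y) AND NOT z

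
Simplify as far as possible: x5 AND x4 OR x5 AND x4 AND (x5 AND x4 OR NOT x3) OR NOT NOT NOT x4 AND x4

x5 AND x4 OR x5 AND x4 AND (x5 AND x4 OR NOT x3) OR NOT NOT NOT x4 AND x4
= x5 AND x4 OR x5 AND x4 AND (x5 AND x4 OR NOT x3) OR NOT x4 AND x4   [double negation]
= x5 AND x4 OR x5 AND x4 OR NOT x4 AND x4   [absorption]
= x5 AND x4 OR NOT x4 AND x4   [idempotence]
= x5 AND x4   [complement / identity]

x5 AND x4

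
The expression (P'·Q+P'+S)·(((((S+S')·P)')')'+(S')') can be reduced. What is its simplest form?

P'+S

(P'·Q+P'+S)·(((((S+S')·P)')')'+(S')')
= (P'·Q+P'+S)·(((P')')'+(S')')
= (P'+S)·(((P')')'+(S')')
= (P'+S)·(P'+(S')')
= (P'+S)·(P'+S)
= P'+S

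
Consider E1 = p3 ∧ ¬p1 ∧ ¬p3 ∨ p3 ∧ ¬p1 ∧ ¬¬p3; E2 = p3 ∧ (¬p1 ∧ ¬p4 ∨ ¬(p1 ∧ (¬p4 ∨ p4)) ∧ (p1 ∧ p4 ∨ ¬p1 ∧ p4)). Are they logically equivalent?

Yes

E1: p3 ∧ ¬p1 ∧ ¬p3 ∨ p3 ∧ ¬p1 ∧ ¬¬p3
    = p3 ∧ ¬p1 ∧ ¬p3 ∨ p3 ∧ ¬p1 ∧ p3   — double negation
    = p3 ∧ ¬p1   — distribution
E2: p3 ∧ (¬p1 ∧ ¬p4 ∨ ¬(p1 ∧ (¬p4 ∨ p4)) ∧ (p1 ∧ p4 ∨ ¬p1 ∧ p4))
    = p3 ∧ (¬p1 ∧ ¬p4 ∨ ¬(p1 ∧ (¬p4 ∨ p4)) ∧ p4)   — distribution
    = p3 ∧ (¬p1 ∧ ¬p4 ∨ ¬p1 ∧ p4)   — complement / identity
    = p3 ∧ ¬p1   — distribution
Both reduce to p3 ∧ ¬p1, so they are equivalent.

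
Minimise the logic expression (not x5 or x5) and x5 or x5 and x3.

(not x5 or x5) and x5 or x5 and x3
= x5 or x5 and x3
= x5

x5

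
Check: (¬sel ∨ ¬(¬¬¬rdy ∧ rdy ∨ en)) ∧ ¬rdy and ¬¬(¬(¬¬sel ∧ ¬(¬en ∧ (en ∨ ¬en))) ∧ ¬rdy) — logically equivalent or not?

E1: (¬sel ∨ ¬(¬¬¬rdy ∧ rdy ∨ en)) ∧ ¬rdy
    = (¬sel ∨ ¬(¬rdy ∧ rdy ∨ en)) ∧ ¬rdy   [double negation]
    = (¬sel ∨ ¬en) ∧ ¬rdy   [complement / identity]
E2: ¬¬(¬(¬¬sel ∧ ¬(¬en ∧ (en ∨ ¬en))) ∧ ¬rdy)
    = ¬¬((¬sel ∨ ¬en ∧ (en ∨ ¬en)) ∧ ¬rdy)   [De Morgan]
    = (¬sel ∨ ¬en ∧ (en ∨ ¬en)) ∧ ¬rdy   [double negation]
    = (¬sel ∨ ¬en) ∧ ¬rdy   [complement / identity]
Both reduce to (¬sel ∨ ¬en) ∧ ¬rdy, so they are equivalent.

Yes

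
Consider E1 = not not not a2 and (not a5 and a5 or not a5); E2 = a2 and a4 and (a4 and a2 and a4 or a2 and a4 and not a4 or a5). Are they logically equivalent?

No

E1: not not not a2 and (not a5 and a5 or not a5)
    = not not not a2 and not a5   — complement / identity
    = not a2 and not a5   — double negation
E2: a2 and a4 and (a4 and a2 and a4 or a2 and a4 and not a4 or a5)
    = a2 and a4 and (a2 and a4 or a5)   — distribution
    = a2 and a4   — absorption
These differ: at a2=1, a4=1, a5=1, E1 = 0 but E2 = 1.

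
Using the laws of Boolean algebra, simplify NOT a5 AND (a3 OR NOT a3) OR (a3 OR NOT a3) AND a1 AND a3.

NOT a5 AND (a3 OR NOT a3) OR (a3 OR NOT a3) AND a1 AND a3
= NOT a5 AND (a3 OR NOT a3) OR a1 AND a3   [complement / identity]
= NOT a5 OR a1 AND a3   [complement / identity]

NOT a5 OR a1 AND a3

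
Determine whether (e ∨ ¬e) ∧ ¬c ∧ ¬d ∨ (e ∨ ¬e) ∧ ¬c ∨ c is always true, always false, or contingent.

(e ∨ ¬e) ∧ ¬c ∧ ¬d ∨ (e ∨ ¬e) ∧ ¬c ∨ c
= (e ∨ ¬e) ∧ ¬c ∨ c   [absorption]
= ¬c ∨ c   [complement / identity]
= True   [complement]

always true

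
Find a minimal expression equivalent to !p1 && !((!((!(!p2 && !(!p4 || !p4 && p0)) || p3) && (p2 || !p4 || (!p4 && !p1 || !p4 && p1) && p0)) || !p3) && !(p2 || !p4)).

!p1 && (p2 || !p4)

!p1 && !((!((!(!p2 && !(!p4 || !p4 && p0)) || p3) && (p2 || !p4 || (!p4 && !p1 || !p4 && p1) && p0)) || !p3) && !(p2 || !p4))
= !p1 && !((!((!(!p2 && !(!p4 || !p4 && p0)) || p3) && (p2 || !p4 || !p4 && p0)) || !p3) && !(p2 || !p4))   (distribution)
= !p1 && !((!((p2 || !p4 || !p4 && p0 || p3) && (p2 || !p4 || !p4 && p0)) || !p3) && !(p2 || !p4))   (De Morgan)
= !p1 && !((!(p2 || !p4 || !p4 && p0) || !p3) && !(p2 || !p4))   (absorption)
= !p1 && !((!(p2 || !p4) || !p3) && !(p2 || !p4))   (absorption)
= !p1 && !!(p2 || !p4)   (absorption)
= !p1 && (p2 || !p4)   (double negation)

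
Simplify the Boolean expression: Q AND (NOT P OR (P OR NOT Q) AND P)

Q

Q AND (NOT P OR (P OR NOT Q) AND P)
= Q AND (NOT P OR P)   [absorption]
= Q   [complement / identity]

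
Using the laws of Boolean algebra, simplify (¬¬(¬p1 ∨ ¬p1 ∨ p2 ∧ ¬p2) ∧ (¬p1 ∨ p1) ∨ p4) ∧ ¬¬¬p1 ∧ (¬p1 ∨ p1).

¬p1

(¬¬(¬p1 ∨ ¬p1 ∨ p2 ∧ ¬p2) ∧ (¬p1 ∨ p1) ∨ p4) ∧ ¬¬¬p1 ∧ (¬p1 ∨ p1)
= (¬¬(¬p1 ∨ ¬p1) ∧ (¬p1 ∨ p1) ∨ p4) ∧ ¬¬¬p1 ∧ (¬p1 ∨ p1)   — complement / identity
= (¬¬¬p1 ∧ (¬p1 ∨ p1) ∨ p4) ∧ ¬¬¬p1 ∧ (¬p1 ∨ p1)   — idempotence
= ¬¬¬p1 ∧ (¬p1 ∨ p1)   — absorption
= ¬¬¬p1   — complement / identity
= ¬p1   — double negation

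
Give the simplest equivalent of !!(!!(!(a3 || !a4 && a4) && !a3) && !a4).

!a3 && !a4

!!(!!(!(a3 || !a4 && a4) && !a3) && !a4)
= !!(!!(!a3 && !a3) && !a4)   — complement / identity
= !!(!!!a3 && !a4)   — idempotence
= !!!a3 && !a4   — double negation
= !a3 && !a4   — double negation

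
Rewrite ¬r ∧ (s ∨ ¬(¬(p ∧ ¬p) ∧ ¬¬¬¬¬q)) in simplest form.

¬r ∧ (s ∨ q)

¬r ∧ (s ∨ ¬(¬(p ∧ ¬p) ∧ ¬¬¬¬¬q))
= ¬r ∧ (s ∨ p ∧ ¬p ∨ ¬¬¬¬q)   (De Morgan)
= ¬r ∧ (s ∨ ¬¬¬¬q)   (complement / identity)
= ¬r ∧ (s ∨ ¬¬q)   (double negation)
= ¬r ∧ (s ∨ q)   (double negation)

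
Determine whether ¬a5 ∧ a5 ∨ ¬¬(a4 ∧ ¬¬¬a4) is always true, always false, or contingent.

always false

¬a5 ∧ a5 ∨ ¬¬(a4 ∧ ¬¬¬a4)
= ¬a5 ∧ a5 ∨ ¬¬(a4 ∧ ¬a4)   — double negation
= ¬a5 ∧ a5 ∨ a4 ∧ ¬a4   — double negation
= a4 ∧ ¬a4   — complement / identity
= False   — complement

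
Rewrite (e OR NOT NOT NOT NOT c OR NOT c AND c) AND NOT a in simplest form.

(e OR NOT NOT NOT NOT c OR NOT c AND c) AND NOT a
= (e OR NOT NOT c OR NOT c AND c) AND NOT a   (double negation)
= (e OR c OR NOT c AND c) AND NOT a   (double negation)
= (e OR c) AND NOT a   (complement / identity)

(e OR c) AND NOT a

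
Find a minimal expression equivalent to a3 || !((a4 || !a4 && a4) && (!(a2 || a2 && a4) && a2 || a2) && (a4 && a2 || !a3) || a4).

a3 || !a4

a3 || !((a4 || !a4 && a4) && (!(a2 || a2 && a4) && a2 || a2) && (a4 && a2 || !a3) || a4)
= a3 || !(a4 && (!(a2 || a2 && a4) && a2 || a2) && (a4 && a2 || !a3) || a4)
= a3 || !(a4 && (!a2 && a2 || a2) && (a4 && a2 || !a3) || a4)
= a3 || !(a4 && a2 && (a4 && a2 || !a3) || a4)
= a3 || !(a4 && a2 || a4)
= a3 || !a4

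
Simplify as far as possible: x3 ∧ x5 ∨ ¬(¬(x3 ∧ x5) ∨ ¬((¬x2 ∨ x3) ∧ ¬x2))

x3 ∧ x5 ∨ ¬(¬(x3 ∧ x5) ∨ ¬((¬x2 ∨ x3) ∧ ¬x2))
= x3 ∧ x5 ∨ x3 ∧ x5 ∧ (¬x2 ∨ x3) ∧ ¬x2   [De Morgan]
= x3 ∧ x5 ∨ x3 ∧ x5 ∧ ¬x2   [absorption]
= x3 ∧ x5   [absorption]

x3 ∧ x5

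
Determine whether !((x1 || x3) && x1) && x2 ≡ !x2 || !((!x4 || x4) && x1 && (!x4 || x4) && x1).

E1: !((x1 || x3) && x1) && x2
    = !x1 && x2   (absorption)
E2: !x2 || !((!x4 || x4) && x1 && (!x4 || x4) && x1)
    = !x2 || !((!x4 || x4) && x1)   (idempotence)
    = !x2 || !x1   (complement / identity)
These differ: at x1=0, x2=0, x3=1, x4=0, E1 = 0 but E2 = 1.

No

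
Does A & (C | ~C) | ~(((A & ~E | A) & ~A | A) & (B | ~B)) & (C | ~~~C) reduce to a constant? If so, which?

A & (C | ~C) | ~(((A & ~E | A) & ~A | A) & (B | ~B)) & (C | ~~~C)
= A & (C | ~C) | ~((A & ~A | A) & (B | ~B)) & (C | ~~~C)   [absorption]
= A & (C | ~C) | ~(A & (B | ~B)) & (C | ~~~C)   [complement / identity]
= A & (C | ~C) | ~A & (C | ~~~C)   [complement / identity]
= A & (C | ~C) | ~A & (C | ~C)   [double negation]
= C | ~C   [distribution]
= 1   [complement]

yes, True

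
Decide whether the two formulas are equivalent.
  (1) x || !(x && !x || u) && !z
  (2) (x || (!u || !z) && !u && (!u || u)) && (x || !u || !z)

No

E1: x || !(x && !x || u) && !z
    = x || !u && !z   [complement / identity]
E2: (x || (!u || !z) && !u && (!u || u)) && (x || !u || !z)
    = (x || (!u || !z) && !u) && (x || !u || !z)   [complement / identity]
    = (x || !u) && (x || !u || !z)   [absorption]
    = x || !u   [absorption]
These differ: at u=0, x=0, z=1, E1 = 0 but E2 = 1.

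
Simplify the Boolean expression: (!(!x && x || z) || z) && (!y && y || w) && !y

w && !y

(!(!x && x || z) || z) && (!y && y || w) && !y
= (!(!x && x || z) || z) && w && !y   [complement / identity]
= (!z || z) && w && !y   [complement / identity]
= w && !y   [complement / identity]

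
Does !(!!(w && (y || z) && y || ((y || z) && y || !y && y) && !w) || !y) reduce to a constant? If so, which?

!(!!(w && (y || z) && y || ((y || z) && y || !y && y) && !w) || !y)
= !(!!(w && (y || z) && y || (y || z) && y && !w) || !y)   (complement / identity)
= !(!!((y || z) && y) || !y)   (distribution)
= !((y || z) && y) && y   (De Morgan)
= !y && y   (absorption)
= false   (complement)

yes, False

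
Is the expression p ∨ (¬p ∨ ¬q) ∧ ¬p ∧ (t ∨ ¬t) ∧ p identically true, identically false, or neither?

p ∨ (¬p ∨ ¬q) ∧ ¬p ∧ (t ∨ ¬t) ∧ p
= p ∨ ¬p ∧ (t ∨ ¬t) ∧ p   — absorption
= p ∨ ¬p ∧ p   — complement / identity
= p   — complement / identity
This depends on p, so it is not a constant.

neither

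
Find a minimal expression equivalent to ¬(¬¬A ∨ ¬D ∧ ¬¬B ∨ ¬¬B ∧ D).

¬A ∧ ¬B

¬(¬¬A ∨ ¬D ∧ ¬¬B ∨ ¬¬B ∧ D)
= ¬(¬¬A ∨ ¬¬B)   (distribution)
= ¬A ∧ ¬B   (De Morgan)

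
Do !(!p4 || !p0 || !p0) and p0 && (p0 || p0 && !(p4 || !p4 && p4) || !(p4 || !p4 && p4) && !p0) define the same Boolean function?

No

E1: !(!p4 || !p0 || !p0)
    = !(!p4 || !p0)   — idempotence
    = p4 && p0   — De Morgan
E2: p0 && (p0 || p0 && !(p4 || !p4 && p4) || !(p4 || !p4 && p4) && !p0)
    = p0 && (p0 || !(p4 || !p4 && p4))   — distribution
    = p0 && (p0 || !p4)   — complement / identity
    = p0   — absorption
These differ: at p0=1, p4=0, E1 = 0 but E2 = 1.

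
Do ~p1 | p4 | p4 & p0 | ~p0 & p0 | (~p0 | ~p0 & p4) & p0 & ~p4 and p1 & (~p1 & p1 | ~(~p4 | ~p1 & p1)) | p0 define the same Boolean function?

E1: ~p1 | p4 | p4 & p0 | ~p0 & p0 | (~p0 | ~p0 & p4) & p0 & ~p4
    = ~p1 | p4 | p4 & p0 | ~p0 & p0 | ~p0 & p0 & ~p4   — absorption
    = ~p1 | p4 | ~p0 & p0 | ~p0 & p0 & ~p4   — absorption
    = ~p1 | p4 | ~p0 & p0   — absorption
    = ~p1 | p4   — complement / identity
E2: p1 & (~p1 & p1 | ~(~p4 | ~p1 & p1)) | p0
    = p1 & ~(~p4 | ~p1 & p1) | p0   — complement / identity
    = p1 & ~~p4 | p0   — complement / identity
    = p1 & p4 | p0   — double negation
These differ: at p0=0, p1=0, p4=0, E1 = 1 but E2 = 0.

No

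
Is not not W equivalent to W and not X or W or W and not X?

E1: not not W
    = W   [double negation]
E2: W and not X or W or W and not X
    = W or W and not X   [absorption]
    = W   [absorption]
Both reduce to W, so they are equivalent.

Yes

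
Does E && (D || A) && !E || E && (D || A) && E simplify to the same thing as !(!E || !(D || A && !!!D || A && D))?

Yes

E1: E && (D || A) && !E || E && (D || A) && E
    = E && (D || A)   — distribution
E2: !(!E || !(D || A && !!!D || A && D))
    = !(!E || !(D || A && !D || A && D))   — double negation
    = E && (D || A && !D || A && D)   — De Morgan
    = E && (D || A)   — distribution
Both reduce to E && (D || A), so they are equivalent.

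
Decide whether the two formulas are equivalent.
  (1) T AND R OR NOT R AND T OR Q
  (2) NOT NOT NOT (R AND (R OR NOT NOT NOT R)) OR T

No

E1: T AND R OR NOT R AND T OR Q
    = T OR Q   (distribution)
E2: NOT NOT NOT (R AND (R OR NOT NOT NOT R)) OR T
    = NOT NOT NOT (R AND (R OR NOT R)) OR T   (double negation)
    = NOT (R AND (R OR NOT R)) OR T   (double negation)
    = NOT R OR T   (complement / identity)
These differ: at Q=0, R=0, T=0, E1 = 0 but E2 = 1.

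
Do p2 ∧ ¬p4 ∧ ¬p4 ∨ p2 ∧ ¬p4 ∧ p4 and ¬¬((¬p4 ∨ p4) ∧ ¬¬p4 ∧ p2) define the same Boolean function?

E1: p2 ∧ ¬p4 ∧ ¬p4 ∨ p2 ∧ ¬p4 ∧ p4
    = p2 ∧ ¬p4   — distribution
E2: ¬¬((¬p4 ∨ p4) ∧ ¬¬p4 ∧ p2)
    = ¬¬(¬¬p4 ∧ p2)   — complement / identity
    = ¬¬p4 ∧ p2   — double negation
    = p4 ∧ p2   — double negation
These differ: at p2=1, p4=0, E1 = 1 but E2 = 0.

No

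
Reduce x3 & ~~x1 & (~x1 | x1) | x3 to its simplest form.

x3 & ~~x1 & (~x1 | x1) | x3
= x3 & ~~x1 | x3
= x3 & x1 | x3
= x3

x3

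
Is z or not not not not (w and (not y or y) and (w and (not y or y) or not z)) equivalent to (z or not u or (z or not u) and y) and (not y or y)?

No

E1: z or not not not not (w and (not y or y) and (w and (not y or y) or not z))
    = z or not not (w and (not y or y) and (w and (not y or y) or not z))   (double negation)
    = z or not not (w and (not y or y))   (absorption)
    = z or w and (not y or y)   (double negation)
    = z or w   (complement / identity)
E2: (z or not u or (z or not u) and y) and (not y or y)
    = z or not u or (z or not u) and y   (complement / identity)
    = z or not u   (absorption)
These differ: at u=0, w=0, y=1, z=0, E1 = 0 but E2 = 1.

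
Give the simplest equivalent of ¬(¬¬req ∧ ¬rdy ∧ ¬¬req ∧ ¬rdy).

¬req ∨ rdy

¬(¬¬req ∧ ¬rdy ∧ ¬¬req ∧ ¬rdy)
= ¬(¬¬req ∧ ¬rdy)   — idempotence
= ¬req ∨ rdy   — De Morgan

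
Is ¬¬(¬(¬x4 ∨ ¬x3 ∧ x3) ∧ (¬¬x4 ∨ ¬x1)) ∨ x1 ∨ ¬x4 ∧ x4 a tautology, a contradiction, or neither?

¬¬(¬(¬x4 ∨ ¬x3 ∧ x3) ∧ (¬¬x4 ∨ ¬x1)) ∨ x1 ∨ ¬x4 ∧ x4
= ¬¬(¬¬x4 ∧ (¬¬x4 ∨ ¬x1)) ∨ x1 ∨ ¬x4 ∧ x4   (complement / identity)
= ¬¬(¬¬x4 ∧ (¬¬x4 ∨ ¬x1)) ∨ x1   (complement / identity)
= ¬¬¬¬x4 ∨ x1   (absorption)
= ¬¬x4 ∨ x1   (double negation)
= x4 ∨ x1   (double negation)
This depends on x1, x4, so it is not a constant.

neither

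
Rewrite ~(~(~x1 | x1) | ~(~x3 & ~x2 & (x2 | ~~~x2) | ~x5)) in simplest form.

~(~(~x1 | x1) | ~(~x3 & ~x2 & (x2 | ~~~x2) | ~x5))
= ~(~(~x1 | x1) | ~(~x3 & ~x2 & (x2 | ~x2) | ~x5))   — double negation
= (~x1 | x1) & (~x3 & ~x2 & (x2 | ~x2) | ~x5)   — De Morgan
= (~x1 | x1) & (~x3 & ~x2 | ~x5)   — complement / identity
= ~x3 & ~x2 | ~x5   — complement / identity

~x3 & ~x2 | ~x5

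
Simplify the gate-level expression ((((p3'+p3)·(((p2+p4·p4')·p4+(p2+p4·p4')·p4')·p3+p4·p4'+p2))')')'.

((((p3'+p3)·(((p2+p4·p4')·p4+(p2+p4·p4')·p4')·p3+p4·p4'+p2))')')'
= ((p3'+p3)·(((p2+p4·p4')·p4+(p2+p4·p4')·p4')·p3+p4·p4'+p2))'   [double negation]
= ((p3'+p3)·((p2+p4·p4')·p3+p4·p4'+p2))'   [distribution]
= ((p3'+p3)·(p2·p3+p4·p4'+p2))'   [complement / identity]
= (p2·p3+p4·p4'+p2)'   [complement / identity]
= (p2·p3+p2)'   [complement / identity]
= p2'   [absorption]

p2'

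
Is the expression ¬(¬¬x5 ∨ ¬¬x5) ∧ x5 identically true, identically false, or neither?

identically false

¬(¬¬x5 ∨ ¬¬x5) ∧ x5
= ¬¬¬x5 ∧ x5   — idempotence
= ¬x5 ∧ x5   — double negation
= False   — complement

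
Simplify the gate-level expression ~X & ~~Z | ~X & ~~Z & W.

~X & Z

~X & ~~Z | ~X & ~~Z & W
= ~X & ~~Z   — absorption
= ~X & Z   — double negation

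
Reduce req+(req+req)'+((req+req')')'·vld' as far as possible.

req+(req+req)'+((req+req')')'·vld'
= req+req'+((req+req')')'·vld'   (idempotence)
= req+req'+(req+req')·vld'   (double negation)
= req+req'   (absorption)
= 1   (complement)

1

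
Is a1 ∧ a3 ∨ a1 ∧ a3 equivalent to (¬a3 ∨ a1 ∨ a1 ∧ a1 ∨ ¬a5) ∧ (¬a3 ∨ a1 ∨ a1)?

E1: a1 ∧ a3 ∨ a1 ∧ a3
    = a1 ∧ a3   (idempotence)
E2: (¬a3 ∨ a1 ∨ a1 ∧ a1 ∨ ¬a5) ∧ (¬a3 ∨ a1 ∨ a1)
    = (¬a3 ∨ a1 ∨ a1 ∨ ¬a5) ∧ (¬a3 ∨ a1 ∨ a1)   (idempotence)
    = ¬a3 ∨ a1 ∨ a1   (absorption)
    = ¬a3 ∨ a1   (idempotence)
These differ: at a1=0, a3=0, a5=0, E1 = 0 but E2 = 1.

No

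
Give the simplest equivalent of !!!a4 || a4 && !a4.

!!!a4 || a4 && !a4
= !a4 || a4 && !a4   (double negation)
= !a4   (complement / identity)

!a4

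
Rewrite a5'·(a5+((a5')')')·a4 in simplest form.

a5'·(a5+((a5')')')·a4
= a5'·(a5+a5')·a4
= a5'·a4

a5'·a4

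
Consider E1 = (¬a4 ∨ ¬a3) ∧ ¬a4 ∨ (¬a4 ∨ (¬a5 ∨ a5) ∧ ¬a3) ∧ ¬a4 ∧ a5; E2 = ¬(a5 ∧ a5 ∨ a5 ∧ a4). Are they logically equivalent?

E1: (¬a4 ∨ ¬a3) ∧ ¬a4 ∨ (¬a4 ∨ (¬a5 ∨ a5) ∧ ¬a3) ∧ ¬a4 ∧ a5
    = (¬a4 ∨ ¬a3) ∧ ¬a4 ∨ (¬a4 ∨ ¬a3) ∧ ¬a4 ∧ a5   — complement / identity
    = (¬a4 ∨ ¬a3) ∧ ¬a4   — absorption
    = ¬a4   — absorption
E2: ¬(a5 ∧ a5 ∨ a5 ∧ a4)
    = ¬(a5 ∧ (a5 ∨ a4))   — distribution
    = ¬a5   — absorption
These differ: at a3=0, a4=1, a5=0, E1 = 0 but E2 = 1.

No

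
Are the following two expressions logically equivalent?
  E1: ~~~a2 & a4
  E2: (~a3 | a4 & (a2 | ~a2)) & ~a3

No

E1: ~~~a2 & a4
    = ~a2 & a4   [double negation]
E2: (~a3 | a4 & (a2 | ~a2)) & ~a3
    = (~a3 | a4) & ~a3   [complement / identity]
    = ~a3   [absorption]
These differ: at a2=0, a3=0, a4=0, E1 = 0 but E2 = 1.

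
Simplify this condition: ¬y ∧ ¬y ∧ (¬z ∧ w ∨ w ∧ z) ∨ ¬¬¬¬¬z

¬y ∧ w ∨ ¬z

¬y ∧ ¬y ∧ (¬z ∧ w ∨ w ∧ z) ∨ ¬¬¬¬¬z
= ¬y ∧ ¬y ∧ (¬z ∧ w ∨ w ∧ z) ∨ ¬¬¬z
= ¬y ∧ ¬y ∧ w ∨ ¬¬¬z
= ¬y ∧ ¬y ∧ w ∨ ¬z
= ¬y ∧ w ∨ ¬z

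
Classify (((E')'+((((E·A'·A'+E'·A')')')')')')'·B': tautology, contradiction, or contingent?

(((E')'+((((E·A'·A'+E'·A')')')')')')'·B'
= (((E')'+((E·A'·A'+E'·A')')')')'·B'   (double negation)
= (((E')'+((E·A'+E'·A')')')')'·B'   (idempotence)
= (((E')'+((A')')')')'·B'   (distribution)
= (E'·(A')')'·B'   (De Morgan)
= (E+A')·B'   (De Morgan)
This depends on A, B, E, so it is not a constant.

contingent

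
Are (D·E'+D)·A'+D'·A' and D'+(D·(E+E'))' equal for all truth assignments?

No

E1: (D·E'+D)·A'+D'·A'
    = D·A'+D'·A'   (absorption)
    = A'   (distribution)
E2: D'+(D·(E+E'))'
    = D'+D'   (complement / identity)
    = D'   (idempotence)
These differ: at A=1, D=0, E=1, E1 = 0 but E2 = 1.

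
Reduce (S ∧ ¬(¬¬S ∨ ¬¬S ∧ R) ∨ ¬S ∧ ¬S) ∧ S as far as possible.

(S ∧ ¬(¬¬S ∨ ¬¬S ∧ R) ∨ ¬S ∧ ¬S) ∧ S
= (S ∧ ¬¬¬S ∨ ¬S ∧ ¬S) ∧ S   — absorption
= (S ∧ ¬S ∨ ¬S ∧ ¬S) ∧ S   — double negation
= ¬S ∧ S   — distribution
= False   — complement

False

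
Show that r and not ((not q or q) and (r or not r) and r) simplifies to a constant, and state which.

False

r and not ((not q or q) and (r or not r) and r)
= r and not ((not q or q) and r)   — complement / identity
= r and not r   — complement / identity
= False   — complement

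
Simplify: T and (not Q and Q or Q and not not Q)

T and Q

T and (not Q and Q or Q and not not Q)
= T and (not Q and Q or Q and Q)   (double negation)
= T and Q   (distribution)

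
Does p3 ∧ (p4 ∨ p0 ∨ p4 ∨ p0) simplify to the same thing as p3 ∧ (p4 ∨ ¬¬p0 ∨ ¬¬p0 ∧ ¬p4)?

Yes

E1: p3 ∧ (p4 ∨ p0 ∨ p4 ∨ p0)
    = p3 ∧ (p4 ∨ p0)   [idempotence]
E2: p3 ∧ (p4 ∨ ¬¬p0 ∨ ¬¬p0 ∧ ¬p4)
    = p3 ∧ (p4 ∨ p0 ∨ ¬¬p0 ∧ ¬p4)   [double negation]
    = p3 ∧ (p4 ∨ p0 ∨ p0 ∧ ¬p4)   [double negation]
    = p3 ∧ (p4 ∨ p0)   [absorption]
Both reduce to p3 ∧ (p4 ∨ p0), so they are equivalent.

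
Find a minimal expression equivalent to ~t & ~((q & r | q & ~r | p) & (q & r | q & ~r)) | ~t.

~t & ~((q & r | q & ~r | p) & (q & r | q & ~r)) | ~t
= ~t & ~(q & r | q & ~r) | ~t   [absorption]
= ~t & ~q | ~t   [distribution]
= ~t   [absorption]

~t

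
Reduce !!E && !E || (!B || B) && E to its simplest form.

!!E && !E || (!B || B) && E
= !!E && !E || E   — complement / identity
= E && !E || E   — double negation
= E   — complement / identity

E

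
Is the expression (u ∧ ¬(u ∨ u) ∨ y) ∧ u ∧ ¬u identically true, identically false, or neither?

(u ∧ ¬(u ∨ u) ∨ y) ∧ u ∧ ¬u
= (u ∧ ¬u ∨ y) ∧ u ∧ ¬u
= u ∧ ¬u
= False

identically false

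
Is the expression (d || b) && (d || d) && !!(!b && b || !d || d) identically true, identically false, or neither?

(d || b) && (d || d) && !!(!b && b || !d || d)
= (d || b) && (d || d) && !!(!d || d)
= (d || b) && d && !!(!d || d)
= d && !!(!d || d)
= d && (!d || d)
= d
This depends on d, so it is not a constant.

neither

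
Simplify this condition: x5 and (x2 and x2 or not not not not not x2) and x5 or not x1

x5 or not x1

x5 and (x2 and x2 or not not not not not x2) and x5 or not x1
= x5 and (x2 or not not not not not x2) and x5 or not x1   (idempotence)
= x5 and (x2 or not not not x2) and x5 or not x1   (double negation)
= x5 and (x2 or not x2) and x5 or not x1   (double negation)
= x5 and x5 or not x1   (complement / identity)
= x5 or not x1   (idempotence)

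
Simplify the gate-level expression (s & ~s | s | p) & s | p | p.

(s & ~s | s | p) & s | p | p
= (s | p) & s | p | p
= (s | p) & s | p
= s | p

s | p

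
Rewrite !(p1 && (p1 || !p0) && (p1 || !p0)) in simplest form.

!p1

!(p1 && (p1 || !p0) && (p1 || !p0))
= !(p1 && (p1 || !p0))   — idempotence
= !p1   — absorption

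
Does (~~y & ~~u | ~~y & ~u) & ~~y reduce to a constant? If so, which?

no

(~~y & ~~u | ~~y & ~u) & ~~y
= (~~y & u | ~~y & ~u) & ~~y   (double negation)
= ~~y & ~~y   (distribution)
= ~~y   (idempotence)
= y   (double negation)
This depends on y, so it is not a constant.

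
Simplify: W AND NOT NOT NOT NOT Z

W AND Z

W AND NOT NOT NOT NOT Z
= W AND NOT NOT Z   — double negation
= W AND Z   — double negation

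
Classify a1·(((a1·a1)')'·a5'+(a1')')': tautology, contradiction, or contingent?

contradiction

a1·(((a1·a1)')'·a5'+(a1')')'
= a1·((a1')'·a5'+(a1')')'   [idempotence]
= a1·((a1')')'   [absorption]
= a1·a1'   [double negation]
= 0   [complement]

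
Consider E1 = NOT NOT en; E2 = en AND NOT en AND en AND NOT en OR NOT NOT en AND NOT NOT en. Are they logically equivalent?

Yes

E1: NOT NOT en
    = en
E2: en AND NOT en AND en AND NOT en OR NOT NOT en AND NOT NOT en
    = en AND NOT en OR NOT NOT en AND NOT NOT en
    = en AND NOT en OR en AND NOT NOT en
    = en AND NOT en OR en AND en
    = en
Both reduce to en, so they are equivalent.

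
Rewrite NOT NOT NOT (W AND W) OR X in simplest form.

NOT NOT NOT (W AND W) OR X
= NOT (W AND W) OR X   [double negation]
= NOT W OR X   [idempotence]

NOT W OR X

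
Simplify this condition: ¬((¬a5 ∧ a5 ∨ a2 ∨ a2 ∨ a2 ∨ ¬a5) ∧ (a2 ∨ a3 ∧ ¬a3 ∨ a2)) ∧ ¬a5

¬((¬a5 ∧ a5 ∨ a2 ∨ a2 ∨ a2 ∨ ¬a5) ∧ (a2 ∨ a3 ∧ ¬a3 ∨ a2)) ∧ ¬a5
= ¬((¬a5 ∧ a5 ∨ a2 ∨ a2 ∨ ¬a5) ∧ (a2 ∨ a3 ∧ ¬a3 ∨ a2)) ∧ ¬a5   (idempotence)
= ¬((¬a5 ∧ a5 ∨ a2 ∨ a2 ∨ ¬a5) ∧ (a2 ∨ a2)) ∧ ¬a5   (complement / identity)
= ¬((a2 ∨ a2 ∨ ¬a5) ∧ (a2 ∨ a2)) ∧ ¬a5   (complement / identity)
= ¬(a2 ∨ a2) ∧ ¬a5   (absorption)
= ¬a2 ∧ ¬a5   (idempotence)

¬a2 ∧ ¬a5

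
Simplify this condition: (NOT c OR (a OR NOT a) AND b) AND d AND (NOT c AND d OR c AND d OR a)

(NOT c OR b) AND d

(NOT c OR (a OR NOT a) AND b) AND d AND (NOT c AND d OR c AND d OR a)
= (NOT c OR (a OR NOT a) AND b) AND d AND (d OR a)   (distribution)
= (NOT c OR (a OR NOT a) AND b) AND d   (absorption)
= (NOT c OR b) AND d   (complement / identity)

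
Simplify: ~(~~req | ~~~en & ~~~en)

~(~~req | ~~~en & ~~~en)
= ~(~~req | ~~~en & ~en)
= ~(~~req | ~en & ~en)
= ~(~~req | ~en)
= ~req & en

~req & en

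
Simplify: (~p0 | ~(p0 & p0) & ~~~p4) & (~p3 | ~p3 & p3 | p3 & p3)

(~p0 | ~(p0 & p0) & ~~~p4) & (~p3 | ~p3 & p3 | p3 & p3)
= (~p0 | ~p0 & ~~~p4) & (~p3 | ~p3 & p3 | p3 & p3)
= (~p0 | ~p0 & ~~~p4) & (~p3 | p3)
= ~p0 | ~p0 & ~~~p4
= ~p0 | ~p0 & ~p4
= ~p0

~p0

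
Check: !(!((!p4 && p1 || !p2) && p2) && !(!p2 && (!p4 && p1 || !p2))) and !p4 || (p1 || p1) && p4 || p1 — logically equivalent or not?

No

E1: !(!((!p4 && p1 || !p2) && p2) && !(!p2 && (!p4 && p1 || !p2)))
    = (!p4 && p1 || !p2) && p2 || !p2 && (!p4 && p1 || !p2)   (De Morgan)
    = !p4 && p1 || !p2   (distribution)
E2: !p4 || (p1 || p1) && p4 || p1
    = !p4 || p1 && p4 || p1   (idempotence)
    = !p4 || p1   (absorption)
These differ: at p1=0, p2=1, p4=0, E1 = 0 but E2 = 1.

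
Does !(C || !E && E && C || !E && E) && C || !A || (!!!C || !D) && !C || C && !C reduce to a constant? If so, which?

!(C || !E && E && C || !E && E) && C || !A || (!!!C || !D) && !C || C && !C
= !(C || !E && E && C || !E && E) && C || !A || (!C || !D) && !C || C && !C   [double negation]
= !(C || !E && E && C || !E && E) && C || !A || (!C || !D) && !C   [complement / identity]
= !(C || !E && E) && C || !A || (!C || !D) && !C   [absorption]
= !(C || !E && E) && C || !A || !C   [absorption]
= !C && C || !A || !C   [complement / identity]
= !A || !C   [complement / identity]
This depends on A, C, so it is not a constant.

no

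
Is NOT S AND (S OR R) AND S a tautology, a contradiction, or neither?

contradiction

NOT S AND (S OR R) AND S
= NOT S AND S   [absorption]
= FALSE   [complement]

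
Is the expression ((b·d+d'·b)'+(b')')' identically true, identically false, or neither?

((b·d+d'·b)'+(b')')'
= (b'+(b')')'
= b·b'
= 0

identically false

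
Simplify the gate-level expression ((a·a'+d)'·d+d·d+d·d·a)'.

((a·a'+d)'·d+d·d+d·d·a)'
= ((a·a'+d)'·d+d·d)'   (absorption)
= (d'·d+d·d)'   (complement / identity)
= d'   (distribution)

d'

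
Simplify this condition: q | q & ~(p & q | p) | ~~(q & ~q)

q

q | q & ~(p & q | p) | ~~(q & ~q)
= q | q & ~(p & q | p) | q & ~q   (double negation)
= q | q & ~p | q & ~q   (absorption)
= q | q & ~q   (absorption)
= q   (complement / identity)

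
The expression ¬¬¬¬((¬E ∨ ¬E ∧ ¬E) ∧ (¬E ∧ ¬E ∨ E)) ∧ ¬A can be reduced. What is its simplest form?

¬E ∧ ¬A

¬¬¬¬((¬E ∨ ¬E ∧ ¬E) ∧ (¬E ∧ ¬E ∨ E)) ∧ ¬A
= ¬¬¬¬(¬E ∧ ¬E ∨ ¬E ∧ E) ∧ ¬A
= ¬¬¬¬¬E ∧ ¬A
= ¬¬¬E ∧ ¬A
= ¬E ∧ ¬A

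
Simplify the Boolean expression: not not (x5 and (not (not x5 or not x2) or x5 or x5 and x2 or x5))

x5

not not (x5 and (not (not x5 or not x2) or x5 or x5 and x2 or x5))
= not not (x5 and (x5 and x2 or x5 or x5 and x2 or x5))
= not not (x5 and (x5 and x2 or x5))
= not not (x5 and x5)
= not not x5
= x5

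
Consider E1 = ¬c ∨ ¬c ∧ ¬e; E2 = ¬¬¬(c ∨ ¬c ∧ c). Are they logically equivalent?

Yes

E1: ¬c ∨ ¬c ∧ ¬e
    = ¬c   (absorption)
E2: ¬¬¬(c ∨ ¬c ∧ c)
    = ¬¬¬c   (complement / identity)
    = ¬c   (double negation)
Both reduce to ¬c, so they are equivalent.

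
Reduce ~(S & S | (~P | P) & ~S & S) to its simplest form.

~S

~(S & S | (~P | P) & ~S & S)
= ~(S & S | ~S & S)   — complement / identity
= ~S   — distribution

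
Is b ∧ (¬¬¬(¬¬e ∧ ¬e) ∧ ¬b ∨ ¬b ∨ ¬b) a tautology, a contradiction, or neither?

b ∧ (¬¬¬(¬¬e ∧ ¬e) ∧ ¬b ∨ ¬b ∨ ¬b)
= b ∧ (¬(¬¬e ∧ ¬e) ∧ ¬b ∨ ¬b ∨ ¬b)
= b ∧ ((¬e ∨ e) ∧ ¬b ∨ ¬b ∨ ¬b)
= b ∧ ((¬e ∨ e) ∧ ¬b ∨ ¬b)
= b ∧ (¬b ∨ ¬b)
= b ∧ ¬b
= False

contradiction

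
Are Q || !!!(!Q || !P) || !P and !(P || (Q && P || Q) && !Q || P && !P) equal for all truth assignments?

E1: Q || !!!(!Q || !P) || !P
    = Q || !(!Q || !P) || !P   — double negation
    = Q || Q && P || !P   — De Morgan
    = Q || !P   — absorption
E2: !(P || (Q && P || Q) && !Q || P && !P)
    = !(P || (Q && P || Q) && !Q)   — complement / identity
    = !(P || Q && !Q)   — absorption
    = !P   — complement / identity
These differ: at P=1, Q=1, E1 = 1 but E2 = 0.

No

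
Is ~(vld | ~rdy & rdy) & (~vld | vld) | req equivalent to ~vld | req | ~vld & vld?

Yes

E1: ~(vld | ~rdy & rdy) & (~vld | vld) | req
    = ~(vld | ~rdy & rdy) | req
    = ~vld | req
E2: ~vld | req | ~vld & vld
    = ~vld | req
Both reduce to ~vld | req, so they are equivalent.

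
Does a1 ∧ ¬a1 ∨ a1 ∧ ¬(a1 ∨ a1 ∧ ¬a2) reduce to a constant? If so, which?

a1 ∧ ¬a1 ∨ a1 ∧ ¬(a1 ∨ a1 ∧ ¬a2)
= a1 ∧ ¬a1 ∨ a1 ∧ ¬a1   (absorption)
= a1 ∧ ¬a1   (idempotence)
= False   (complement)

yes, False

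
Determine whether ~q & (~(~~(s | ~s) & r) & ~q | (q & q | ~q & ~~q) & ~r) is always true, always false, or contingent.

~q & (~(~~(s | ~s) & r) & ~q | (q & q | ~q & ~~q) & ~r)
= ~q & (~((s | ~s) & r) & ~q | (q & q | ~q & ~~q) & ~r)   (double negation)
= ~q & (~r & ~q | (q & q | ~q & ~~q) & ~r)   (complement / identity)
= ~q & (~r & ~q | (q & q | ~q & q) & ~r)   (double negation)
= ~q & (~r & ~q | q & ~r)   (distribution)
= ~q & ~r   (distribution)
This depends on q, r, so it is not a constant.

contingent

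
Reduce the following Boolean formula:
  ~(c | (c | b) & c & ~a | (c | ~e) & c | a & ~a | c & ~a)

~(c | (c | b) & c & ~a | (c | ~e) & c | a & ~a | c & ~a)
= ~(c | (c | b) & c & ~a | c | a & ~a | c & ~a)   — absorption
= ~(c | (c | b) & c & ~a | c | c & ~a)   — complement / identity
= ~(c | c & ~a | c | c & ~a)   — absorption
= ~(c | c & ~a)   — idempotence
= ~c   — absorption

~c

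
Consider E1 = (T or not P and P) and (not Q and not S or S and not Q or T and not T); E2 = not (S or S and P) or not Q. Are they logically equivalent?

E1: (T or not P and P) and (not Q and not S or S and not Q or T and not T)
    = T and (not Q and not S or S and not Q or T and not T)   (complement / identity)
    = T and (not Q and not S or S and not Q)   (complement / identity)
    = T and not Q   (distribution)
E2: not (S or S and P) or not Q
    = not S or not Q   (absorption)
These differ: at P=0, Q=0, S=0, T=0, E1 = 0 but E2 = 1.

No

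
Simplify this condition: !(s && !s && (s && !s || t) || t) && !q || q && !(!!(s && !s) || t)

!(s && !s && (s && !s || t) || t) && !q || q && !(!!(s && !s) || t)
= !(s && !s || t) && !q || q && !(!!(s && !s) || t)   (absorption)
= !(s && !s || t) && !q || q && !(s && !s || t)   (double negation)
= !(s && !s || t)   (distribution)
= !t   (complement / identity)

!t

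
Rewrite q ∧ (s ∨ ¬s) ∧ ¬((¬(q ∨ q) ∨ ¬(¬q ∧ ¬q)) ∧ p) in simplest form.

q ∧ ¬p

q ∧ (s ∨ ¬s) ∧ ¬((¬(q ∨ q) ∨ ¬(¬q ∧ ¬q)) ∧ p)
= q ∧ (s ∨ ¬s) ∧ ¬((¬q ∨ ¬(¬q ∧ ¬q)) ∧ p)   (idempotence)
= q ∧ (s ∨ ¬s) ∧ ¬((¬q ∨ ¬¬q) ∧ p)   (idempotence)
= q ∧ (s ∨ ¬s) ∧ ¬((¬q ∨ q) ∧ p)   (double negation)
= q ∧ ¬((¬q ∨ q) ∧ p)   (complement / identity)
= q ∧ ¬p   (complement / identity)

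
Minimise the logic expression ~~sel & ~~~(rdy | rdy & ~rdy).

sel & ~rdy

~~sel & ~~~(rdy | rdy & ~rdy)
= ~~sel & ~~~rdy   — complement / identity
= sel & ~~~rdy   — double negation
= sel & ~rdy   — double negation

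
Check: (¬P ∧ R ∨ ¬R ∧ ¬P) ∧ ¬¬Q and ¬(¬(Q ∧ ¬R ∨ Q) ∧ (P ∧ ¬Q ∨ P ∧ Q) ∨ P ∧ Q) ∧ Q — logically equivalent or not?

E1: (¬P ∧ R ∨ ¬R ∧ ¬P) ∧ ¬¬Q
    = ¬P ∧ ¬¬Q
    = ¬P ∧ Q
E2: ¬(¬(Q ∧ ¬R ∨ Q) ∧ (P ∧ ¬Q ∨ P ∧ Q) ∨ P ∧ Q) ∧ Q
    = ¬(¬Q ∧ (P ∧ ¬Q ∨ P ∧ Q) ∨ P ∧ Q) ∧ Q
    = ¬(¬Q ∧ P ∨ P ∧ Q) ∧ Q
    = ¬P ∧ Q
Both reduce to ¬P ∧ Q, so they are equivalent.

Yes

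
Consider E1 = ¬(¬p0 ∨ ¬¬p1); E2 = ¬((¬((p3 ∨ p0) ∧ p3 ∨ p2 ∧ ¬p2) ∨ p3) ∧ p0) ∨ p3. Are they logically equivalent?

No

E1: ¬(¬p0 ∨ ¬¬p1)
    = p0 ∧ ¬p1   — De Morgan
E2: ¬((¬((p3 ∨ p0) ∧ p3 ∨ p2 ∧ ¬p2) ∨ p3) ∧ p0) ∨ p3
    = ¬((¬((p3 ∨ p0) ∧ p3) ∨ p3) ∧ p0) ∨ p3   — complement / identity
    = ¬((¬p3 ∨ p3) ∧ p0) ∨ p3   — absorption
    = ¬p0 ∨ p3   — complement / identity
These differ: at p0=0, p1=0, p2=0, p3=1, E1 = 0 but E2 = 1.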